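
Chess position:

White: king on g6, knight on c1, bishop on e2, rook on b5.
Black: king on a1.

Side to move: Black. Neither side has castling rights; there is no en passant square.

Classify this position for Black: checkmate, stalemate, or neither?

stalemate

Black to move; black king on a1.
In check: no.
King squares — b1: attacked by Rb5; a2: attacked by Nc1; b2: attacked by Rb5.
Legal moves for Black: none.
Not in check and no legal moves → stalemate.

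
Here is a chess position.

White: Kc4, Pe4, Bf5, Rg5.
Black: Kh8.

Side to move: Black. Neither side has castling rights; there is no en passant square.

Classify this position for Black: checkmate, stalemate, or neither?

Black to move; black king on h8.
In check: no.
King squares — g7: attacked by Rg5; h7: attacked by Bf5; g8: attacked by Rg5.
Legal moves for Black: none.
Not in check and no legal moves → stalemate.

stalemate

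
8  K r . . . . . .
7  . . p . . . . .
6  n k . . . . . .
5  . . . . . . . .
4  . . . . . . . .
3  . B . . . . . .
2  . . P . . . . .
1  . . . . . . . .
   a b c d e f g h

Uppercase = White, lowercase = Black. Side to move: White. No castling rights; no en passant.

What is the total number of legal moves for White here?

White to move; king on a8.
In check: yes, from the black rook on b8.
Legal moves: none.
Count: 0.

0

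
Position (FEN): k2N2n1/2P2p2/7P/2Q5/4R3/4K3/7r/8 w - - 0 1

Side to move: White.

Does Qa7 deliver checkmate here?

After Qa7: black king on a8; in check: yes, from the white queen on a7.
Black has 1 legal reply: Kxa7.
In check but a legal move exists → not checkmate.

no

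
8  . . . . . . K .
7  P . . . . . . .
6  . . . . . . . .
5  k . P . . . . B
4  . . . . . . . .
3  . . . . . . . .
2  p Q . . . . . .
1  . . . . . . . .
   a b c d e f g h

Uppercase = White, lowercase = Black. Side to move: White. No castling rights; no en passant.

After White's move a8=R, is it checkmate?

yes

After a8=R: black king on a5; in check: yes, from the white rook on a8.
King squares — a4: attacked by Ra8; b4: attacked by Qb2; b5: attacked by Qb2; a6: attacked by Ra8; b6: attacked by Qb2.
Black has no legal moves → checkmate.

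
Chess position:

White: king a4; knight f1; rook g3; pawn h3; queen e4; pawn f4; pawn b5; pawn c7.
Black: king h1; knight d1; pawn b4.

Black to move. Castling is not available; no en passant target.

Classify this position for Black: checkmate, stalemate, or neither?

Black to move; black king on h1.
In check: yes, from the white queen on e4.
King squares — g1: attacked by Rg3; g2: attacked by Rg3; h2: attacked by Nf1.
Legal moves for Black: none.
In check with no legal moves → checkmate.

checkmate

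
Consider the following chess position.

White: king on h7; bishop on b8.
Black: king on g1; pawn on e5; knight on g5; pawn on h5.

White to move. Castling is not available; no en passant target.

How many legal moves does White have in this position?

White to move; king on h7.
In check: yes, from the black knight on g5.
Legal moves: Kh8, Kg8, Kg7, Kh6, Kg6.
Count: 5.

5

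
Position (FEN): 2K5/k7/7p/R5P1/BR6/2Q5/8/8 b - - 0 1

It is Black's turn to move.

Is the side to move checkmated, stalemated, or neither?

Black to move; black king on a7.
In check: yes, from the white rook on a5.
King squares — a6: attacked by Ra5; b6: attacked by Rb4; b7: attacked by Rb4; a8: attacked by Ra5; b8: attacked by Rb4.
Legal moves for Black: none.
In check with no legal moves → checkmate.

checkmate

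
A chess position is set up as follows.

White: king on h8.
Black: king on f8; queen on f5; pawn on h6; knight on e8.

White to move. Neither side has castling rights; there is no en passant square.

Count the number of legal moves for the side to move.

White to move; king on h8.
In check: no.
Legal moves: none.
Count: 0.

0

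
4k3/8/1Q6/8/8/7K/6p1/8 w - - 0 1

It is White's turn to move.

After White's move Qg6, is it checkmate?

no

After Qg6: black king on e8; in check: yes, from the white queen on g6.
Black has 4 legal replies: Kf8, Kd8, Ke7, Kd7.
In check but a legal move exists → not checkmate.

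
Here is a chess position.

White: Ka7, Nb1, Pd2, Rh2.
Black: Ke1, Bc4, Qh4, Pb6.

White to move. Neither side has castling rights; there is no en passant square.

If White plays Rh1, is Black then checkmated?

After Rh1: black king on e1; in check: yes, from the white rook on h1.
Black has 4 legal replies: Kf2, Ke2, Qxh1, Bf1.
In check but a legal move exists → not checkmate.

no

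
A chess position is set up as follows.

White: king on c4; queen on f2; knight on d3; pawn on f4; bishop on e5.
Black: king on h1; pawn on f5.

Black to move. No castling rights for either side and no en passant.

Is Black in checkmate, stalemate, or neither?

Black to move; black king on h1.
In check: no.
King squares — g1: attacked by Qf2; g2: attacked by Qf2; h2: attacked by Qf2.
Legal moves for Black: none.
Not in check and no legal moves → stalemate.

stalemate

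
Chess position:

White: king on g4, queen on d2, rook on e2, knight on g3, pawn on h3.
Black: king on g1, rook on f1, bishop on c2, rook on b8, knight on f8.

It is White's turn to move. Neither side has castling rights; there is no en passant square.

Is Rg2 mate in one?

After Rg2: black king on g1; in check: yes, from the white rook on g2.
King squares — f1: own rook; h1: attacked by Ng3; f2: attacked by Qd2; g2: attacked by Qd2; h2: attacked by Rg2.
Black has no legal moves → checkmate.

yes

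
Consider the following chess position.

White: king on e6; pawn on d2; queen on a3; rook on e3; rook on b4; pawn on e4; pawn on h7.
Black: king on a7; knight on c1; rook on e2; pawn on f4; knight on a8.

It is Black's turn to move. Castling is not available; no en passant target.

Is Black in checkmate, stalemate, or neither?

Black to move; black king on a7.
In check: yes, from the white queen on a3.
King squares — a6: attacked by Qa3; b6: attacked by Rb4; b7: attacked by Rb4; a8: own knight; b8: attacked by Rb4.
Legal moves for Black: none.
In check with no legal moves → checkmate.

checkmate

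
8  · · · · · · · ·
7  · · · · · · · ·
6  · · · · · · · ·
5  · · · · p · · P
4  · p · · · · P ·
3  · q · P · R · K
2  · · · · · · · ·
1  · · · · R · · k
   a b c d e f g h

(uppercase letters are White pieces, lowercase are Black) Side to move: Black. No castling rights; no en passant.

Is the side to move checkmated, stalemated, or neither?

checkmate

Black to move; black king on h1.
In check: yes, from the white rook on e1.
King squares — g1: attacked by Re1; g2: attacked by Kh3; h2: attacked by Kh3.
Legal moves for Black: none.
In check with no legal moves → checkmate.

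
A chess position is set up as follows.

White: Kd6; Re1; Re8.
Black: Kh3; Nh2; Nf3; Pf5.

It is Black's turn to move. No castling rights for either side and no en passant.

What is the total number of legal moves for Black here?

Black to move; king on h3.
In check: no.
Legal moves: Kh4, Kg4, Kg3, Kg2, Ng5, Ne5, Nh4, Nd4, Nd2, Ng1, Nxe1, Ng4, Nf1, f4.
Count: 14.

14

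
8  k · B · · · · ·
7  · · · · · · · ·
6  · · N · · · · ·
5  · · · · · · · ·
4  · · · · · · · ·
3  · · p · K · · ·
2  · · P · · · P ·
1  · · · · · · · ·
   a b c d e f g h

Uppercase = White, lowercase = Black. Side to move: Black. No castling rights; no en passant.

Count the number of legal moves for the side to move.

0

Black to move; king on a8.
In check: no.
Legal moves: none.
Count: 0.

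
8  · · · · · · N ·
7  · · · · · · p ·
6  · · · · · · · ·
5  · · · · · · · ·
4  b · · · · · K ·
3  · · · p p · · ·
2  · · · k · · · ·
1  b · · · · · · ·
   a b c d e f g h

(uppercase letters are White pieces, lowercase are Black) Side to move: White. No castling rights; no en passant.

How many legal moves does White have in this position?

White to move; king on g4.
In check: no.
Legal moves: Ne7, Nh6, Nf6, Kh5, Kg5, Kf5, Kh4, Kf4, Kh3, Kg3, Kf3.
Count: 11.

11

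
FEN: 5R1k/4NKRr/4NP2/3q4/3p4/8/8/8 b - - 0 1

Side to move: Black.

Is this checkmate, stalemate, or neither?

Black to move; black king on h8.
In check: yes, from the white rook on f8.
King squares — g7: attacked by Ne6; h7: own rook; g8: attacked by Ne7.
Legal moves for Black: none.
In check with no legal moves → checkmate.

checkmate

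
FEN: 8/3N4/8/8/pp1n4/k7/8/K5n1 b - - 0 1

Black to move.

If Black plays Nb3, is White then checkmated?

no

After Nb3: white king on a1; in check: yes, from the black knight on b3.
White has 1 legal reply: Kb1.
In check but a legal move exists → not checkmate.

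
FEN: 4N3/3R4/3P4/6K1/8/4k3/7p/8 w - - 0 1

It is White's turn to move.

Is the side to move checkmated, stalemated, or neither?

White to move; white king on g5.
In check: no.
Legal moves for White: Ng7, Nc7, Nf6, Rd8, Rh7, Rg7, Rf7, Re7+, Rc7, Rb7, Ra7, Kh6, Kg6, Kf6, Kh5, Kf5, Kh4, Kg4.
White has 18 legal moves and is not in check → neither.

neither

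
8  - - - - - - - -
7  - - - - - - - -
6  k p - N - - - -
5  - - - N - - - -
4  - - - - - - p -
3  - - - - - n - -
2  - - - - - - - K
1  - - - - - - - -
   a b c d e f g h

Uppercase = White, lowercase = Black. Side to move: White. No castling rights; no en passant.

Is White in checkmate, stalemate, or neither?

neither

White to move; white king on h2.
In check: yes, from the black knight on f3.
King squares — g1: attacked by Nf3; h1: available; g2: available; g3: available; h3: attacked by Pg4.
Legal moves for White: Kg3, Kg2, Kh1.
White is in check but has 3 legal moves → neither.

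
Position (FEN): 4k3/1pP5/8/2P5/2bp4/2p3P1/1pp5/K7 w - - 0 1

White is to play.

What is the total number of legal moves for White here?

0

White to move; king on a1.
In check: yes, from the black pawn on b2.
Legal moves: none.
Count: 0.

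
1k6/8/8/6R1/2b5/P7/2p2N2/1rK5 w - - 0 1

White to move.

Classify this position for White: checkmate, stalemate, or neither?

White to move; white king on c1.
In check: yes, from the black rook on b1.
Legal moves for White: Kd2, Kxc2.
White is in check but has 2 legal moves → neither.

neither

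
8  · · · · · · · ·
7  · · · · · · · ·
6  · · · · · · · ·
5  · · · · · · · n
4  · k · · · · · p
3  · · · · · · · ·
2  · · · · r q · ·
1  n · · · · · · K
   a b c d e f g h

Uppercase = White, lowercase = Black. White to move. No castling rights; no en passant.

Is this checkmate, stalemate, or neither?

White to move; white king on h1.
In check: no.
King squares — g1: attacked by Qf2; g2: attacked by Qf2; h2: attacked by Qf2.
Legal moves for White: none.
Not in check and no legal moves → stalemate.

stalemate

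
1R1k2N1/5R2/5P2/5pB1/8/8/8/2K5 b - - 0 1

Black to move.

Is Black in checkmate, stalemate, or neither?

checkmate

Black to move; black king on d8.
In check: yes, from the white rook on b8.
King squares — c7: attacked by Rf7; d7: attacked by Rf7; e7: attacked by Pf6; c8: attacked by Rb8; e8: attacked by Rb8.
Legal moves for Black: none.
In check with no legal moves → checkmate.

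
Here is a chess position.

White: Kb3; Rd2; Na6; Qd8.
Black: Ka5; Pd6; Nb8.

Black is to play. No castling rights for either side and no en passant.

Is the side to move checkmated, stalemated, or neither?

Black to move; black king on a5.
In check: yes, from the white queen on d8.
King squares — a4: attacked by Kb3; b4: attacked by Kb3; b5: available; a6: available; b6: attacked by Qd8.
Legal moves for Black: Kxa6, Kb5.
Black is in check but has 2 legal moves → neither.

neither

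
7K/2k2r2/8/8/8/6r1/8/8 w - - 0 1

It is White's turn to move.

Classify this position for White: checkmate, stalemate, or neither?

White to move; white king on h8.
In check: no.
King squares — g7: attacked by Rg3; h7: attacked by Rf7; g8: attacked by Rg3.
Legal moves for White: none.
Not in check and no legal moves → stalemate.

stalemate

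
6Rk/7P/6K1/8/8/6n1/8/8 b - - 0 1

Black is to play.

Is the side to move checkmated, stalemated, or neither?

checkmate

Black to move; black king on h8.
In check: yes, from the white rook on g8.
King squares — g7: attacked by Kg6; h7: attacked by Kg6; g8: attacked by Ph7.
Legal moves for Black: none.
In check with no legal moves → checkmate.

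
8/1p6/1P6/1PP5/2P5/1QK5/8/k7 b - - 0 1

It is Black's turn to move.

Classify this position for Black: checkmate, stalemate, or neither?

stalemate

Black to move; black king on a1.
In check: no.
King squares — b1: attacked by Qb3; a2: attacked by Qb3; b2: attacked by Qb3.
Legal moves for Black: none.
Not in check and no legal moves → stalemate.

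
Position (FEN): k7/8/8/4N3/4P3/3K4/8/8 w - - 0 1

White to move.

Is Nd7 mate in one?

After Nd7: black king on a8; in check: no.
Black is not in check, so this cannot be checkmate.

no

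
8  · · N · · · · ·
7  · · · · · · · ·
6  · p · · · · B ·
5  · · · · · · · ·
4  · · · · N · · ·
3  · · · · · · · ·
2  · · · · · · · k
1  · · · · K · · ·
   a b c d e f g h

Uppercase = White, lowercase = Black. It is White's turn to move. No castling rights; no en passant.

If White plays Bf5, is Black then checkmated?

no

After Bf5: black king on h2; in check: no.
Black is not in check, so this cannot be checkmate.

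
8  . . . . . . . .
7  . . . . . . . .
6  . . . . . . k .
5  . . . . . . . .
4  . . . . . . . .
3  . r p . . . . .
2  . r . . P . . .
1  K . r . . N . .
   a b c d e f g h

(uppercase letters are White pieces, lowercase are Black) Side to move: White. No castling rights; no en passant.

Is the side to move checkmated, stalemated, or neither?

White to move; white king on a1.
In check: yes, from the black rook on c1.
King squares — b1: attacked by Rc1; a2: attacked by Rb2; b2: attacked by Rb3.
Legal moves for White: none.
In check with no legal moves → checkmate.

checkmate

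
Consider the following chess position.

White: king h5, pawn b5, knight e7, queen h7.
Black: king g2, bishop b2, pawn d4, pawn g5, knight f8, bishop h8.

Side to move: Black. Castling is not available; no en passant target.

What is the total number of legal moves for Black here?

21

Black to move; king on g2.
In check: no.
Legal moves: Bg7, Bf6, Be5, Nxh7, Nd7, Ng6, Ne6, Kh3, Kg3, Kf3, Kh2, Kf2, Kh1, Kg1, Kf1, Bc3, Ba3, Bc1, Ba1, g4, d3.
Count: 21.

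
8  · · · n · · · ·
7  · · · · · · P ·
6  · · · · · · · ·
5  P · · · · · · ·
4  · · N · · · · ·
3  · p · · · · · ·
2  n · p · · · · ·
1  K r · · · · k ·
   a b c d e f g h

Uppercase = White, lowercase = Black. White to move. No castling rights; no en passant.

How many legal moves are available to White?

0

White to move; king on a1.
In check: yes, from the black rook on b1.
Legal moves: none.
Count: 0.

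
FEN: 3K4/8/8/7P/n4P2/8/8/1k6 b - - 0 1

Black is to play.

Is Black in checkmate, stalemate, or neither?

neither

Black to move; black king on b1.
In check: no.
Legal moves for Black: Nb6, Nc5, Nc3, Nb2, Kc2, Kb2, Ka2, Kc1, Ka1.
Black has 9 legal moves and is not in check → neither.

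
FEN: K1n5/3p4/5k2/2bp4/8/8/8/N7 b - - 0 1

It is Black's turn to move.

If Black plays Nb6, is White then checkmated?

no

After Nb6: white king on a8; in check: yes, from the black knight on b6.
White has 3 legal replies: Kb8, Kb7, Ka7.
In check but a legal move exists → not checkmate.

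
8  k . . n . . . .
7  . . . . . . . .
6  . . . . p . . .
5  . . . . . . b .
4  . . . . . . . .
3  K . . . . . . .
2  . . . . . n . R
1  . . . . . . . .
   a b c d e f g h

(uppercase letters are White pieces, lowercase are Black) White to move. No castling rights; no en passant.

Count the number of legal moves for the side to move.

14

White to move; king on a3.
In check: no.
Legal moves: Kb4, Ka4, Kb3, Kb2, Ka2, Rh8, Rh7, Rh6, Rh5, Rh4, Rh3, Rg2, Rxf2, Rh1.
Count: 14.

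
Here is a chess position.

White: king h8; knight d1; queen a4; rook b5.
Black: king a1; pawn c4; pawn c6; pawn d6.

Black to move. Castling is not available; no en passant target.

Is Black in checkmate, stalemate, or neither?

Black to move; black king on a1.
In check: yes, from the white queen on a4.
King squares — b1: attacked by Rb5; a2: attacked by Qa4; b2: attacked by Nd1.
Legal moves for Black: none.
In check with no legal moves → checkmate.

checkmate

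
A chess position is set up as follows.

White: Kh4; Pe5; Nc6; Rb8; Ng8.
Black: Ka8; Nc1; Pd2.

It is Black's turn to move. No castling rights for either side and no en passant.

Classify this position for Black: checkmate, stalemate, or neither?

Black to move; black king on a8.
In check: yes, from the white rook on b8.
King squares — a7: attacked by Nc6; b7: attacked by Rb8; b8: attacked by Nc6.
Legal moves for Black: none.
In check with no legal moves → checkmate.

checkmate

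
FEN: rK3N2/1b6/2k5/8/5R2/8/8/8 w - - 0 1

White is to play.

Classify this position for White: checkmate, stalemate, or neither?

checkmate

White to move; white king on b8.
In check: yes, from the black rook on a8.
King squares — a7: attacked by Ra8; b7: attacked by Kc6; c7: attacked by Kc6; a8: attacked by Bb7; c8: attacked by Bb7.
Legal moves for White: none.
In check with no legal moves → checkmate.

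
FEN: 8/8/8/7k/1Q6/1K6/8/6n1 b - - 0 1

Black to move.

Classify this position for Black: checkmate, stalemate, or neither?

Black to move; black king on h5.
In check: no.
Legal moves for Black: Kh6, Kg6, Kg5, Nh3, Nf3, Ne2.
Black has 6 legal moves and is not in check → neither.

neither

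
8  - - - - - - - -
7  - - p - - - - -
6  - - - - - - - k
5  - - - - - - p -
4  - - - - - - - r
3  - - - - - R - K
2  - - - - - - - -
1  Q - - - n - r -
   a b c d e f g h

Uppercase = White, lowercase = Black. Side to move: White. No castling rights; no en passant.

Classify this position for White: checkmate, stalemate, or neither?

White to move; white king on h3.
In check: yes, from the black rook on h4.
King squares — g2: attacked by Ne1; h2: attacked by Rh4; g3: attacked by Rg1; g4: attacked by Rg1; h4: attacked by Pg5.
Legal moves for White: none.
In check with no legal moves → checkmate.

checkmate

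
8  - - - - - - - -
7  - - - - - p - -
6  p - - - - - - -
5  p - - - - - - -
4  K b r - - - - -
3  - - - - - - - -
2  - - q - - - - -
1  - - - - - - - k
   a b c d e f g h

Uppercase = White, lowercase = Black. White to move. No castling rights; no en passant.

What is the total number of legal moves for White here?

White to move; king on a4.
In check: yes, from the black queen on c2.
Legal moves: none.
Count: 0.

0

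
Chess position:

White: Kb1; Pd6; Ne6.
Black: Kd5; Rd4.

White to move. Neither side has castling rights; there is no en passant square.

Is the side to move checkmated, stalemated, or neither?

White to move; white king on b1.
In check: no.
Legal moves for White: Nf8, Nd8, Ng7, Nc7+, Ng5, Nc5, Nf4+, Nxd4, Kc2, Kb2, Ka2, Kc1, Ka1, d7.
White has 14 legal moves and is not in check → neither.

neither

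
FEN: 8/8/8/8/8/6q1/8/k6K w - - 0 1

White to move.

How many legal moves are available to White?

White to move; king on h1.
In check: no.
Legal moves: none.
Count: 0.

0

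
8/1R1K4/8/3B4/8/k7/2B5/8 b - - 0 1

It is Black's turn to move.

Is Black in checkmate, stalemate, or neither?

stalemate

Black to move; black king on a3.
In check: no.
King squares — a2: attacked by Bd5; b2: attacked by Rb7; b3: attacked by Bc2; a4: attacked by Bc2; b4: attacked by Rb7.
Legal moves for Black: none.
Not in check and no legal moves → stalemate.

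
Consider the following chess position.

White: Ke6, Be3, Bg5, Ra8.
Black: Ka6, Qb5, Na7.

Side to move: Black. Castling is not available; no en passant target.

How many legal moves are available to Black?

23

Black to move; king on a6.
In check: no.
Legal moves: Kb7, Ka5, Qe8+, Qb8, Qd7+, Qb7, Qc6+, Qb6+, Qxg5, Qf5+, Qe5+, Qd5+, Qc5, Qa5, Qc4+, Qb4, Qa4, Qd3, Qb3+, Qe2, Qb2, Qf1, Qb1.
Count: 23.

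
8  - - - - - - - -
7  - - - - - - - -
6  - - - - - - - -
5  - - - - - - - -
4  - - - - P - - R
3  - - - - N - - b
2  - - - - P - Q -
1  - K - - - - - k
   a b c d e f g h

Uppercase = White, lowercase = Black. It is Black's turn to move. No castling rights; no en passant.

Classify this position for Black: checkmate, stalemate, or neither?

Black to move; black king on h1.
In check: yes, from the white queen on g2.
King squares — g1: attacked by Qg2; g2: attacked by Ne3; h2: attacked by Qg2.
Legal moves for Black: none.
In check with no legal moves → checkmate.

checkmate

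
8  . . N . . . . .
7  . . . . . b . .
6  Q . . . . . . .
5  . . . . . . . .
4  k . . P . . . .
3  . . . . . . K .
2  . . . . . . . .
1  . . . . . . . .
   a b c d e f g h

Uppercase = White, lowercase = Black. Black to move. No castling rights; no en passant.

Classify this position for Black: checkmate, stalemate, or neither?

Black to move; black king on a4.
In check: yes, from the white queen on a6.
Legal moves for Black: Kb4, Kb3.
Black is in check but has 2 legal moves → neither.

neither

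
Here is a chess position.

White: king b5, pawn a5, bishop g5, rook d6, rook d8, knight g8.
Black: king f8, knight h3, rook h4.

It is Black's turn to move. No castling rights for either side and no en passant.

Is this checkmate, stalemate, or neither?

neither

Black to move; black king on f8.
In check: yes, from the white rook on d8.
King squares — e7: attacked by Bg5; f7: available; g7: available; e8: attacked by Rd8; g8: attacked by Rd8.
Legal moves for Black: Kg7, Kf7.
Black is in check but has 2 legal moves → neither.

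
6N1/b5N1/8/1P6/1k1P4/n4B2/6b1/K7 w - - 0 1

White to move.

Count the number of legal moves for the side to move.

White to move; king on a1.
In check: no.
Legal moves: Ne7, Nh6, Nf6, Ne8, Ne6, Nh5, Nf5, Ba8, Bb7, Bc6, Bh5, Bd5, Bg4, Be4, Bxg2, Be2, Bd1, Kb2, Ka2, b6, d5.
Count: 21.

21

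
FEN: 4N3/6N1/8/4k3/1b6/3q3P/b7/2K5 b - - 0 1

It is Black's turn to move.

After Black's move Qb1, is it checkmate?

After Qb1: white king on c1; in check: yes, from the black queen on b1.
King squares — b1: attacked by Ba2; d1: attacked by Qb1; b2: attacked by Qb1; c2: attacked by Qb1; d2: attacked by Bb4.
White has no legal moves → checkmate.

yes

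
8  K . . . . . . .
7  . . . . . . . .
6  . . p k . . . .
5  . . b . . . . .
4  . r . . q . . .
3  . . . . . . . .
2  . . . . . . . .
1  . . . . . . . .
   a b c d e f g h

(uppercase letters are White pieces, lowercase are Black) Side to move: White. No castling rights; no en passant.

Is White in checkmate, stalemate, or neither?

stalemate

White to move; white king on a8.
In check: no.
King squares — a7: attacked by Bc5; b7: attacked by Rb4; b8: attacked by Rb4.
Legal moves for White: none.
Not in check and no legal moves → stalemate.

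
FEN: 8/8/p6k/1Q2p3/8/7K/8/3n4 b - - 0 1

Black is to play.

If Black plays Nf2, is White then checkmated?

After Nf2: white king on h3; in check: yes, from the black knight on f2.
White has 4 legal replies: Kh4, Kg3, Kh2, Kg2.
In check but a legal move exists → not checkmate.

no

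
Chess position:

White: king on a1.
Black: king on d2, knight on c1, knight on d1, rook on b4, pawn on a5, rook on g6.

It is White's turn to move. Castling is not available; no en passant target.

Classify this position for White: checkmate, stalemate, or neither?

White to move; white king on a1.
In check: no.
King squares — b1: attacked by Rb4; a2: attacked by Nc1; b2: attacked by Nd1.
Legal moves for White: none.
Not in check and no legal moves → stalemate.

stalemate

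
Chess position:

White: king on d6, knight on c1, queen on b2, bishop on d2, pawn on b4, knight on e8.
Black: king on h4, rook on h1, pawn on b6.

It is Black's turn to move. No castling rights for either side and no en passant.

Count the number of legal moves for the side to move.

12

Black to move; king on h4.
In check: no.
Legal moves: Kh5, Kg4, Kh3, Kg3, Rh3, Rh2, Rg1, Rf1, Re1, Rd1, Rxc1, b5.
Count: 12.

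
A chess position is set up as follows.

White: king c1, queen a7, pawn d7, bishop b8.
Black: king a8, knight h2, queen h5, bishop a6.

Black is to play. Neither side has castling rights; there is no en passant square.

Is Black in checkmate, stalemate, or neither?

checkmate

Black to move; black king on a8.
In check: yes, from the white queen on a7.
King squares — a7: attacked by Bb8; b7: attacked by Qa7; b8: attacked by Qa7.
Legal moves for Black: none.
In check with no legal moves → checkmate.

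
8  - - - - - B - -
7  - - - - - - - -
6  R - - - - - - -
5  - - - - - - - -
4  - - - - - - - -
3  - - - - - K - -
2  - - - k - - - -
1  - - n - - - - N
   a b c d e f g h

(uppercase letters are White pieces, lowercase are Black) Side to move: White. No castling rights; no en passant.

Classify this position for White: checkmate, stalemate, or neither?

White to move; white king on f3.
In check: no.
Legal moves for White include: Bg7, Be7, Bh6+, Bd6, Bc5, Bb4+, Ba3, Ra8, Ra7, Rh6, Rg6, Rf6, Re6, Rd6+, Rc6, Rb6, Ra5, Ra4, ... (list truncated; more exist).
White has legal moves and is not in check → neither.

neither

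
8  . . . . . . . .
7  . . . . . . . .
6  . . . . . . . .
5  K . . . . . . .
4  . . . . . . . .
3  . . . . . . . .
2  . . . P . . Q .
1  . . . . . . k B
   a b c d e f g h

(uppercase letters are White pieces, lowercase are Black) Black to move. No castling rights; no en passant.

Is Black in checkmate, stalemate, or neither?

checkmate

Black to move; black king on g1.
In check: yes, from the white queen on g2.
King squares — f1: attacked by Qg2; h1: attacked by Qg2; f2: attacked by Qg2; g2: attacked by Bh1; h2: attacked by Qg2.
Legal moves for Black: none.
In check with no legal moves → checkmate.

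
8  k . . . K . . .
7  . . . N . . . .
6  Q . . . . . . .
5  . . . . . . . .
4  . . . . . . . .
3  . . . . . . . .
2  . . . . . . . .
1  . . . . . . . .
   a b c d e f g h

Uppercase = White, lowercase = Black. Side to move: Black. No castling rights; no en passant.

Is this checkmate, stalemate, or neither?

Black to move; black king on a8.
In check: yes, from the white queen on a6.
King squares — a7: attacked by Qa6; b7: attacked by Qa6; b8: attacked by Nd7.
Legal moves for Black: none.
In check with no legal moves → checkmate.

checkmate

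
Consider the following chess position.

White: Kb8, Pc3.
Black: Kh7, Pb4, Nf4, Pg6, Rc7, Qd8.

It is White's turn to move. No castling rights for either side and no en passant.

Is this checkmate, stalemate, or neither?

White to move; white king on b8.
In check: yes, from the black queen on d8.
King squares — a7: attacked by Rc7; b7: attacked by Rc7; c7: attacked by Qd8; a8: attacked by Qd8; c8: attacked by Rc7.
Legal moves for White: none.
In check with no legal moves → checkmate.

checkmate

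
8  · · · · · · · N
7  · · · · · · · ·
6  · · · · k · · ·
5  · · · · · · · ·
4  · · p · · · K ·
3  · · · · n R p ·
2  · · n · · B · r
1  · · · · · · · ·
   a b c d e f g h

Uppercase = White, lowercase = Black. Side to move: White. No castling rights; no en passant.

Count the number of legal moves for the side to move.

5

White to move; king on g4.
In check: yes, from the black knight on e3.
Legal moves: Kg5, Kf4, Kxg3, Rxe3+, Bxe3.
Count: 5.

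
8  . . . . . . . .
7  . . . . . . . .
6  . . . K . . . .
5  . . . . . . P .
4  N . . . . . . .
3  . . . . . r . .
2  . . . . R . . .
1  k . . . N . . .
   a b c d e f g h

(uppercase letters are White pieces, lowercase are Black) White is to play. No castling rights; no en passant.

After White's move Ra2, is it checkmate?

no

After Ra2: black king on a1; in check: yes, from the white rook on a2.
Black has 2 legal replies: Kxa2, Kb1.
In check but a legal move exists → not checkmate.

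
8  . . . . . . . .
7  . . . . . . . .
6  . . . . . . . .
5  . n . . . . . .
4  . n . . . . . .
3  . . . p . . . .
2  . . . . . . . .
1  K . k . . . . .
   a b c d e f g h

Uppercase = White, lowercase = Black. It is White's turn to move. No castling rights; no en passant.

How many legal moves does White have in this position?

White to move; king on a1.
In check: no.
Legal moves: none.
Count: 0.

0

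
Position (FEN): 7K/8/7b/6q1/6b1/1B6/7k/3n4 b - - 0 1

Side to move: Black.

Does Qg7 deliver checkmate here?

yes

After Qg7: white king on h8; in check: yes, from the black queen on g7.
King squares — g7: attacked by Bh6; h7: attacked by Qg7; g8: attacked by Qg7.
White has no legal moves → checkmate.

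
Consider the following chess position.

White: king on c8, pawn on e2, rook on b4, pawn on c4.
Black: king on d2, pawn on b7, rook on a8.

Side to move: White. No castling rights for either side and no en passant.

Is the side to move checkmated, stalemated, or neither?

neither

White to move; white king on c8.
In check: yes, from the black rook on a8.
Legal moves for White: Kd7, Kc7, Kxb7.
White is in check but has 3 legal moves → neither.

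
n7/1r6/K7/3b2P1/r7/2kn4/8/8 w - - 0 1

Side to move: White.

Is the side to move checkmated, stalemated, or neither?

checkmate

White to move; white king on a6.
In check: yes, from the black rook on a4.
King squares — a5: attacked by Ra4; b5: attacked by Rb7; b6: attacked by Rb7; a7: attacked by Ra4; b7: attacked by Bd5.
Legal moves for White: none.
In check with no legal moves → checkmate.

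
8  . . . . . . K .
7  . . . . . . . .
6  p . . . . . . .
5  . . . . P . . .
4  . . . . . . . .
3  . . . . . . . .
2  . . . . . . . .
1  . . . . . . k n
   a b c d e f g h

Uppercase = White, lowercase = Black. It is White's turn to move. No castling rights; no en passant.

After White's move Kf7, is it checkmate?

no

After Kf7: black king on g1; in check: no.
Black is not in check, so this cannot be checkmate.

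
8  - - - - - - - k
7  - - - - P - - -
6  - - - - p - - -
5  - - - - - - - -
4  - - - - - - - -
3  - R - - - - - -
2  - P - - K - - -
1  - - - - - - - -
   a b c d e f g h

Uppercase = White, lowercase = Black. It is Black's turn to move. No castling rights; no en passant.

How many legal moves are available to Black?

4

Black to move; king on h8.
In check: no.
Legal moves: Kg8, Kh7, Kg7, e5.
Count: 4.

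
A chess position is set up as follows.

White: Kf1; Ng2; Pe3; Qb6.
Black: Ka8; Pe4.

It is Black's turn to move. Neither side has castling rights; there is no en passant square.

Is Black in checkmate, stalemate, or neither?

Black to move; black king on a8.
In check: no.
King squares — a7: attacked by Qb6; b7: attacked by Qb6; b8: attacked by Qb6.
Legal moves for Black: none.
Not in check and no legal moves → stalemate.

stalemate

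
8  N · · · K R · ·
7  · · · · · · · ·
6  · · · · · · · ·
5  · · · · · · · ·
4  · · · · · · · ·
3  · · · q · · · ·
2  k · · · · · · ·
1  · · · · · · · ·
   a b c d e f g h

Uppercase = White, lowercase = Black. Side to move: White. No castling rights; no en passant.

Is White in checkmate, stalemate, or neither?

White to move; white king on e8.
In check: no.
Legal moves for White: Rh8, Rg8, Rf7, Rf6, Rf5, Rf4, Rf3, Rf2+, Rf1, Kf7, Ke7, Nc7, Nb6.
White has 13 legal moves and is not in check → neither.

neither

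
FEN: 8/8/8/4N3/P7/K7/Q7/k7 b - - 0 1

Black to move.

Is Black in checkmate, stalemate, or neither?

Black to move; black king on a1.
In check: yes, from the white queen on a2.
King squares — b1: attacked by Qa2; a2: attacked by Ka3; b2: attacked by Qa2.
Legal moves for Black: none.
In check with no legal moves → checkmate.

checkmate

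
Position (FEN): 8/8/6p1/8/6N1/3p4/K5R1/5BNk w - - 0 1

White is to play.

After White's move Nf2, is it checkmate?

After Nf2: black king on h1; in check: yes, from the white knight on f2.
King squares — g1: attacked by Rg2; g2: attacked by Bf1; h2: attacked by Rg2.
Black has no legal moves → checkmate.

yes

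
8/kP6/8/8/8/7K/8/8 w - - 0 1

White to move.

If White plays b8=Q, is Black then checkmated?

After b8=Q: black king on a7; in check: yes, from the white queen on b8.
Black has 2 legal replies: Kxb8, Ka6.
In check but a legal move exists → not checkmate.

no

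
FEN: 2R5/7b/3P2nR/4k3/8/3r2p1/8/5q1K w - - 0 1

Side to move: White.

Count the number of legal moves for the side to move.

0

White to move; king on h1.
In check: yes, from the black queen on f1.
Legal moves: none.
Count: 0.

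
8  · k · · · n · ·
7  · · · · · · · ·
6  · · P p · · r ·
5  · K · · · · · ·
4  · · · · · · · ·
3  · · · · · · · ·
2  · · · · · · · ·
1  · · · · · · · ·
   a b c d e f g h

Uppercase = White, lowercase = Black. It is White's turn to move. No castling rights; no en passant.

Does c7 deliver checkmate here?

After c7: black king on b8; in check: yes, from the white pawn on c7.
Black has 5 legal replies: Kc8, Ka8, Kxc7, Kb7, Ka7.
In check but a legal move exists → not checkmate.

no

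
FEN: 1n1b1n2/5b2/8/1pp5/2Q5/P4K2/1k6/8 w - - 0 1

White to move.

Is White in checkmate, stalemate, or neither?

White to move; white king on f3.
In check: no.
Legal moves for White include: Qxf7, Qe6, Qd5, Qxc5, Qxb5+, Qh4, Qg4, Qf4, Qe4, Qd4+, Qb4+, Qa4, Qd3, Qc3+, Qb3+, Qe2+, Qc2+, Qa2+, ... (list truncated; more exist).
White has legal moves and is not in check → neither.

neither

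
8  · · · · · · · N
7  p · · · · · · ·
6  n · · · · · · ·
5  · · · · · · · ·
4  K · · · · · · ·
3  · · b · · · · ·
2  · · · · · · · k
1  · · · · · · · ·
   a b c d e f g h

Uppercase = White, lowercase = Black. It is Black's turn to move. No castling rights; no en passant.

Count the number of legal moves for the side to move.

20

Black to move; king on h2.
In check: no.
Legal moves: Nb8, Nc7, Nc5+, Nb4, Bxh8, Bg7, Bf6, Be5, Ba5, Bd4, Bb4, Bd2, Bb2, Be1, Ba1, Kh3, Kg3, Kg2, Kh1, Kg1.
Count: 20.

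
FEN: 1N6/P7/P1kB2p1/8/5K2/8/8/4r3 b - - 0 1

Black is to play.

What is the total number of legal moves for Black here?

Black to move; king on c6.
In check: yes, from the white knight on b8.
Legal moves: Kxd6, Kb6, Kd5, Kb5.
Count: 4.

4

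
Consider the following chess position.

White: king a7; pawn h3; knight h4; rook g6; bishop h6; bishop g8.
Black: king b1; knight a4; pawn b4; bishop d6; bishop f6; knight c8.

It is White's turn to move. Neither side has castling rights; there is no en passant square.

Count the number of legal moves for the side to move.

White to move; king on a7.
In check: yes, from the black knight on c8.
Legal moves: Ka8, Kb7, Ka6.
Count: 3.

3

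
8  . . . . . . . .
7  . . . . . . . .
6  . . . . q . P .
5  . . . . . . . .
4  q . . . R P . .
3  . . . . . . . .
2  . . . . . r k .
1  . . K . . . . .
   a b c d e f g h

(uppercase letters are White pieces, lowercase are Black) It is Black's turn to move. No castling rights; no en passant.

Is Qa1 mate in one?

yes

After Qa1: white king on c1; in check: yes, from the black queen on a1.
King squares — b1: attacked by Qa1; d1: attacked by Qa1; b2: attacked by Qa1; c2: attacked by Rf2; d2: attacked by Rf2.
White has no legal moves → checkmate.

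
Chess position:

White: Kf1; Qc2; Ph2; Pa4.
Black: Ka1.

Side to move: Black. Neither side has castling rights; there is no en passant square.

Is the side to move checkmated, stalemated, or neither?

Black to move; black king on a1.
In check: no.
King squares — b1: attacked by Qc2; a2: attacked by Qc2; b2: attacked by Qc2.
Legal moves for Black: none.
Not in check and no legal moves → stalemate.

stalemate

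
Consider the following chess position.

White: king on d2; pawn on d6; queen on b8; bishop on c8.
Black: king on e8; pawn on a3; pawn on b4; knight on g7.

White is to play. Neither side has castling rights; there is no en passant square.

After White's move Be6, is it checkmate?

yes

After Be6: black king on e8; in check: yes, from the white queen on b8.
King squares — d7: attacked by Be6; e7: attacked by Pd6; f7: attacked by Be6; d8: attacked by Qb8; f8: attacked by Qb8.
Black has no legal moves → checkmate.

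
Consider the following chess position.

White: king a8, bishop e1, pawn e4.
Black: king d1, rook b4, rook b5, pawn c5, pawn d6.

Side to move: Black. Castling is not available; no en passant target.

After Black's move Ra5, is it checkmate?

After Ra5: white king on a8; in check: yes, from the black rook on a5.
King squares — a7: attacked by Ra5; b7: attacked by Rb4; b8: attacked by Rb4.
White has no legal moves → checkmate.

yes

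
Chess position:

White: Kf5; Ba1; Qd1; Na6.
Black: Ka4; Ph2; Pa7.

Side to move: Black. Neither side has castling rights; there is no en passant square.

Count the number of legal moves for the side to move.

3

Black to move; king on a4.
In check: yes, from the white queen on d1.
Legal moves: Kb5, Ka5, Ka3.
Count: 3.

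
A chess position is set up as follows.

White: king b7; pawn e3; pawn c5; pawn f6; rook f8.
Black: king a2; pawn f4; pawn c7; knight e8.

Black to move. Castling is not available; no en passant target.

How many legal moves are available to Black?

Black to move; king on a2.
In check: no.
Legal moves: Ng7, Nxf6, Nd6+, Kb3, Ka3, Kb2, Kb1, Ka1, fxe3, c6, f3.
Count: 11.

11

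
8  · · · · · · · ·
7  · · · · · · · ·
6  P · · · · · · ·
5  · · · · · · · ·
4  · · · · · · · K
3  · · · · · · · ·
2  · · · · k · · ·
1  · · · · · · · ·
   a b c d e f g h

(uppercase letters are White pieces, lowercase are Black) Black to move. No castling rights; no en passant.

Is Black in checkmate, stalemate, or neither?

Black to move; black king on e2.
In check: no.
Legal moves for Black: Kf3, Ke3, Kd3, Kf2, Kd2, Kf1, Ke1, Kd1.
Black has 8 legal moves and is not in check → neither.

neither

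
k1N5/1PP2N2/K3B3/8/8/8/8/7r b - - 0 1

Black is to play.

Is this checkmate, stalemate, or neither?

checkmate

Black to move; black king on a8.
In check: yes, from the white pawn on b7.
King squares — a7: attacked by Ka6; b7: attacked by Ka6; b8: attacked by Pc7.
Legal moves for Black: none.
In check with no legal moves → checkmate.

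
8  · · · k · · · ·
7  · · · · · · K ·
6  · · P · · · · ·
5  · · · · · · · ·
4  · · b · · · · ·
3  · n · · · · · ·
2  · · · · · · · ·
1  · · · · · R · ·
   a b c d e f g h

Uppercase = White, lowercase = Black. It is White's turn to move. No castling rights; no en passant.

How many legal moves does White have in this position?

White to move; king on g7.
In check: no.
Legal moves: Kh8, Kf8, Kh7, Kh6, Kg6, Kf6, Rf8+, Rf7, Rf6, Rf5, Rf4, Rf3, Rf2, Rh1, Rg1, Re1, Rd1+, Rc1, Rb1, Ra1, c7+.
Count: 21.

21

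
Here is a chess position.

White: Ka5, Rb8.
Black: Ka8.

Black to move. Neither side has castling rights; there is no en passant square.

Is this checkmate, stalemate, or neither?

Black to move; black king on a8.
In check: yes, from the white rook on b8.
Legal moves for Black: Kxb8, Ka7.
Black is in check but has 2 legal moves → neither.

neither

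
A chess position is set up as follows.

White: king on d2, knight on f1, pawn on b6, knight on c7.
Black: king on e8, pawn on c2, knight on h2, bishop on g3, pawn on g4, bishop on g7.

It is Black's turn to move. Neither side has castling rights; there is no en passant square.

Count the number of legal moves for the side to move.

6

Black to move; king on e8.
In check: yes, from the white knight on c7.
Legal moves: Kf8, Kd8, Kf7, Ke7, Kd7, Bxc7.
Count: 6.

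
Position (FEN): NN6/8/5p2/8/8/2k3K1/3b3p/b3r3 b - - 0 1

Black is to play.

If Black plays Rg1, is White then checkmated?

no

After Rg1: white king on g3; in check: yes, from the black rook on g1.
White has 5 legal replies: Kh4, Kh3, Kf3, Kxh2, Kf2.
In check but a legal move exists → not checkmate.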